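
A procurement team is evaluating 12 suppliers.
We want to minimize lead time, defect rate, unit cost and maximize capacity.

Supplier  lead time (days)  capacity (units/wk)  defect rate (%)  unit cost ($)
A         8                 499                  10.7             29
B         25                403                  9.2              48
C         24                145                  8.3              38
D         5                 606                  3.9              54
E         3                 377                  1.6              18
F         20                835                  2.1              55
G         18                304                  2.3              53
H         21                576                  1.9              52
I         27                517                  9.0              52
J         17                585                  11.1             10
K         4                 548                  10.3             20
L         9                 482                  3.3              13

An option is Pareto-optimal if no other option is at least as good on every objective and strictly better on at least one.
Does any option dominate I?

H vs I: lead time 21≤27, capacity 576≥517, defect rate 1.9≤9.0, unit cost 52≤52 — H is at least as good on every objective and strictly better on at least one, so H dominates I.

Yes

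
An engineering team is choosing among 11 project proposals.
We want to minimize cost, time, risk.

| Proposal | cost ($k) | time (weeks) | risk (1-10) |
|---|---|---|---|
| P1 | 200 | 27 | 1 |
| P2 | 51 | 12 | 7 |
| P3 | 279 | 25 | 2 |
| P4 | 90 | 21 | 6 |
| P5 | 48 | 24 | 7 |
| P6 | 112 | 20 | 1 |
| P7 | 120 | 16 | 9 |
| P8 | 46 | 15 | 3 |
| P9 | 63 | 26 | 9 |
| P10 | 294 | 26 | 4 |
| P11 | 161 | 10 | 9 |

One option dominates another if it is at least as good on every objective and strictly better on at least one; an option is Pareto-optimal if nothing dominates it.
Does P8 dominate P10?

P8 vs P10: cost 46≤294, time 15≤26, risk 3≤4 — P8 is at least as good on every objective with at least one strict improvement.

Yes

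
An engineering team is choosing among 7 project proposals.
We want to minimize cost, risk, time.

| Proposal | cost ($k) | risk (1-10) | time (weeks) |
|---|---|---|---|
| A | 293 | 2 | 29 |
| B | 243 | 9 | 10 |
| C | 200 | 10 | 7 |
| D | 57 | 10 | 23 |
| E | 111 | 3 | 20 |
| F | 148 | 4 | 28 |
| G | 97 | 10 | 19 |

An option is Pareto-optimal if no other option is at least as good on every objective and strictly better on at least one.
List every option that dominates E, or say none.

none

A: worse on cost (293 vs 111).
B: worse on cost (243 vs 111).
C: worse on cost (200 vs 111).
D: worse on risk (10 vs 3).
F: worse on cost (148 vs 111).
G: worse on risk (10 vs 3).
No option dominates E.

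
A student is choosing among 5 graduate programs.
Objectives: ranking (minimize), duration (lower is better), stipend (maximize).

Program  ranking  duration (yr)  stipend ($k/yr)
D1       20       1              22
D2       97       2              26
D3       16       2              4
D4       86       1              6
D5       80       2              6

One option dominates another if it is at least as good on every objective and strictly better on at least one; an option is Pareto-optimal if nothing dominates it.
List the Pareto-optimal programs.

D1, D2, D3

D1: not dominated.
D2: not dominated (best stipend).
D3: not dominated (best ranking).
D4: dominated by D1 (ranking 20≤86, duration 1≤1, stipend 22≥6).
D5: dominated by D1 (ranking 20≤80, duration 1≤2, stipend 22≥6).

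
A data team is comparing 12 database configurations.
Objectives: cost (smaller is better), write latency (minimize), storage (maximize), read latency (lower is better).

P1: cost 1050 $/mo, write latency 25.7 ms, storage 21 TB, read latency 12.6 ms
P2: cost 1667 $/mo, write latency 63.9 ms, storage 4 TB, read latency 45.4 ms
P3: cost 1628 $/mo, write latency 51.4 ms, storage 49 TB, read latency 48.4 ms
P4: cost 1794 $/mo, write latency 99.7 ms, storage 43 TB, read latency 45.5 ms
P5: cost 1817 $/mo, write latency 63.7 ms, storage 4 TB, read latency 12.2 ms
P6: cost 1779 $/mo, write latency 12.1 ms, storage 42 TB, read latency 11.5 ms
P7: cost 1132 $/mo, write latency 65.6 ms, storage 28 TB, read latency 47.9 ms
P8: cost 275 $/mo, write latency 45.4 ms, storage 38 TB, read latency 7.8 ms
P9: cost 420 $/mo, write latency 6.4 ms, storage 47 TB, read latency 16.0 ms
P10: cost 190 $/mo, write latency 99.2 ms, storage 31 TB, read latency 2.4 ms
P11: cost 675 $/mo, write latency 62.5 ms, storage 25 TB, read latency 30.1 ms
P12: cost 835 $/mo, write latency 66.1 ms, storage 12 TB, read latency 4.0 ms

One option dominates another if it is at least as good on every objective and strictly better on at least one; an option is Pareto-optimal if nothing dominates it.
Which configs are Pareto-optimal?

P1, P3, P6, P8, P9, P10, P12

P1: not dominated.
P2: dominated by P1 (cost 1050≤1667, write latency 25.7≤63.9, storage 21≥4, read latency 12.6≤45.4).
P3: not dominated (best storage).
P4: dominated by P9 (cost 420≤1794, write latency 6.4≤99.7, storage 47≥43, read latency 16.0≤45.5).
P5: dominated by P6 (cost 1779≤1817, write latency 12.1≤63.7, storage 42≥4, read latency 11.5≤12.2).
P6: not dominated.
P7: dominated by P8 (cost 275≤1132, write latency 45.4≤65.6, storage 38≥28, read latency 7.8≤47.9).
P8: not dominated.
P9: not dominated (best write latency).
P10: not dominated (best cost).
P11: dominated by P8 (cost 275≤675, write latency 45.4≤62.5, storage 38≥25, read latency 7.8≤30.1).
P12: not dominated.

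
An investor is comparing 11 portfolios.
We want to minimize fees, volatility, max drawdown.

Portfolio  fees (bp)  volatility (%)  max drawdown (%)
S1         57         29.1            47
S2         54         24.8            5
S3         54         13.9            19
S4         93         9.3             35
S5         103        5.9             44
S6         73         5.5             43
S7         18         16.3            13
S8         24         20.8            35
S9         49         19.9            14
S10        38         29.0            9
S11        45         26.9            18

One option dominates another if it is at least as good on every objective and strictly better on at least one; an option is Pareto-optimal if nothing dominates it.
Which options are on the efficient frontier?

S2, S3, S4, S6, S7, S10

S1: dominated by S2 (fees 54≤57, volatility 24.8≤29.1, max drawdown 5≤47).
S2: not dominated (best max drawdown).
S3: not dominated.
S4: not dominated.
S5: dominated by S6 (fees 73≤103, volatility 5.5≤5.9, max drawdown 43≤44).
S6: not dominated (best volatility).
S7: not dominated (best fees).
S8: dominated by S7 (fees 18≤24, volatility 16.3≤20.8, max drawdown 13≤35).
S9: dominated by S7 (fees 18≤49, volatility 16.3≤19.9, max drawdown 13≤14).
S10: not dominated.
S11: dominated by S7 (fees 18≤45, volatility 16.3≤26.9, max drawdown 13≤18).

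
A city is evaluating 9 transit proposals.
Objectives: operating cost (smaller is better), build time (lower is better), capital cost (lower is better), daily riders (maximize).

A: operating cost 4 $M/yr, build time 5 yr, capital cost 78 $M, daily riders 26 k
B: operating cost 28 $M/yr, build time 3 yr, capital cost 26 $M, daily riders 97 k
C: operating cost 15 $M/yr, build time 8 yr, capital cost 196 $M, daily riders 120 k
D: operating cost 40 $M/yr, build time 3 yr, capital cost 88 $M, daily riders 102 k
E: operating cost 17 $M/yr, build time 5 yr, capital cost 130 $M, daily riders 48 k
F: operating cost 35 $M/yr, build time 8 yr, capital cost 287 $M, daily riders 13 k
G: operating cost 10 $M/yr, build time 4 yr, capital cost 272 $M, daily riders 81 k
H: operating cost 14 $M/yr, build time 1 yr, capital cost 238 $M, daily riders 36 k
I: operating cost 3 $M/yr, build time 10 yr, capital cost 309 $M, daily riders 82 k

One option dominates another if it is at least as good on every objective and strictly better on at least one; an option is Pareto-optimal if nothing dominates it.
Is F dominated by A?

A vs F: operating cost 4≤35, build time 5≤8, capital cost 78≤287, daily riders 26≥13 — A is at least as good on every objective with at least one strict improvement.

Yes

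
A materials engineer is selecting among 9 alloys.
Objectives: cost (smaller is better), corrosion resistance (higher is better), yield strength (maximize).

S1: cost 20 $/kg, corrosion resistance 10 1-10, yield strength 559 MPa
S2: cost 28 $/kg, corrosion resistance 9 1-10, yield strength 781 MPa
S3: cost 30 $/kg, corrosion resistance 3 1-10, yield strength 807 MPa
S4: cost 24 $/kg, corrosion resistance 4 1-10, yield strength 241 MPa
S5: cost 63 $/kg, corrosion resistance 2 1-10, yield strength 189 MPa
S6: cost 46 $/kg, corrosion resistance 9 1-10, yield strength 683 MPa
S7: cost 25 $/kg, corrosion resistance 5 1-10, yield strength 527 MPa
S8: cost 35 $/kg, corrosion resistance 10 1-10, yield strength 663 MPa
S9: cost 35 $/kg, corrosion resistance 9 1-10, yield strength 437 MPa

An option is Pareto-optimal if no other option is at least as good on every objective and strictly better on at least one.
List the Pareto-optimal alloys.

S1, S2, S3, S8

S1: not dominated (best cost).
S2: not dominated.
S3: not dominated (best yield strength).
S4: dominated by S1 (cost 20≤24, corrosion resistance 10≥4, yield strength 559≥241).
S5: dominated by S1 (cost 20≤63, corrosion resistance 10≥2, yield strength 559≥189).
S6: dominated by S2 (cost 28≤46, corrosion resistance 9≥9, yield strength 781≥683).
S7: dominated by S1 (cost 20≤25, corrosion resistance 10≥5, yield strength 559≥527).
S8: not dominated.
S9: dominated by S1 (cost 20≤35, corrosion resistance 10≥9, yield strength 559≥437).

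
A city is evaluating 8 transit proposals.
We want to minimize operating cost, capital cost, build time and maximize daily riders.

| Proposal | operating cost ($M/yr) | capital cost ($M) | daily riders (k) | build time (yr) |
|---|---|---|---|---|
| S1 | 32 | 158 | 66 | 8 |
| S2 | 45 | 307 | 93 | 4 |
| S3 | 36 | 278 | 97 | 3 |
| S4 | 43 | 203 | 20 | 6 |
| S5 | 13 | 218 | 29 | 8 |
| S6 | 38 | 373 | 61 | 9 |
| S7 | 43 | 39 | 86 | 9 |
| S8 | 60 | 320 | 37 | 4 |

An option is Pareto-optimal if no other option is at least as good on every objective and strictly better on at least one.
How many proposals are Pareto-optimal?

5

S1: not dominated.
S2: dominated by S3 (operating cost 36≤45, capital cost 278≤307, daily riders 97≥93, build time 3≤4).
S3: not dominated (best daily riders).
S4: not dominated.
S5: not dominated (best operating cost).
S6: dominated by S1 (operating cost 32≤38, capital cost 158≤373, daily riders 66≥61, build time 8≤9).
S7: not dominated (best capital cost).
S8: dominated by S2 (operating cost 45≤60, capital cost 307≤320, daily riders 93≥37, build time 4≤4).
Pareto-optimal: S1, S3, S4, S5, S7 → 5.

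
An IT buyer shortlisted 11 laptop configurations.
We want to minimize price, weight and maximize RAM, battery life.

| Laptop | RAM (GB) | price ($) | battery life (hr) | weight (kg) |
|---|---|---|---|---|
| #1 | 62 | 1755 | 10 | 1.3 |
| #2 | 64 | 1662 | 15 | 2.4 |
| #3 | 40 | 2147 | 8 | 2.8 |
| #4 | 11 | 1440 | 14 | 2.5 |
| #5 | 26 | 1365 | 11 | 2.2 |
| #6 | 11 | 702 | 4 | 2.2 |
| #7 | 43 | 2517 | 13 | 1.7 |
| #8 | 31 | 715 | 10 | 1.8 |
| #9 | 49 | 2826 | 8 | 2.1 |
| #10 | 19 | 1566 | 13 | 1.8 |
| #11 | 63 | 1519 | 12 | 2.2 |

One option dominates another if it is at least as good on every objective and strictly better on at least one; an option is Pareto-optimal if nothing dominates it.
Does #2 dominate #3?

#2 vs #3: RAM 64≥40, price 1662≤2147, battery life 15≥8, weight 2.4≤2.8 — #2 is at least as good on every objective with at least one strict improvement.

Yes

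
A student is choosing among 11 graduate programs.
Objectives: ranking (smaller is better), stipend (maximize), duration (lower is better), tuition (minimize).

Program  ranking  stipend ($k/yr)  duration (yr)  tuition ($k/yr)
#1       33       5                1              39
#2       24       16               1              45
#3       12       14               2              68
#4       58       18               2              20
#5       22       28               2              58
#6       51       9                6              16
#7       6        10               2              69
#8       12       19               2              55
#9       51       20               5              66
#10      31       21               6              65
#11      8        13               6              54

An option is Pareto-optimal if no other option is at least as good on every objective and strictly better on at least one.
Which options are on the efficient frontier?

#1: not dominated.
#2: not dominated.
#3: dominated by #8 (ranking 12≤12, stipend 19≥14, duration 2≤2, tuition 55≤68).
#4: not dominated.
#5: not dominated (best stipend).
#6: not dominated (best tuition).
#7: not dominated (best ranking).
#8: not dominated.
#9: dominated by #5 (ranking 22≤51, stipend 28≥20, duration 2≤5, tuition 58≤66).
#10: dominated by #5 (ranking 22≤31, stipend 28≥21, duration 2≤6, tuition 58≤65).
#11: not dominated.

#1, #2, #4, #5, #6, #7, #8, #11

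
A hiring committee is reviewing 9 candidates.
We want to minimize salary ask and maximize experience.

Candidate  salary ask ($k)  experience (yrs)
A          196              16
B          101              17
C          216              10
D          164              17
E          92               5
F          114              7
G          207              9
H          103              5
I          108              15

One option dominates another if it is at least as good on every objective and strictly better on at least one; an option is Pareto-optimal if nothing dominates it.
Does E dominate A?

No

E vs A: E is worse on experience (5 vs 16), so it does not dominate A.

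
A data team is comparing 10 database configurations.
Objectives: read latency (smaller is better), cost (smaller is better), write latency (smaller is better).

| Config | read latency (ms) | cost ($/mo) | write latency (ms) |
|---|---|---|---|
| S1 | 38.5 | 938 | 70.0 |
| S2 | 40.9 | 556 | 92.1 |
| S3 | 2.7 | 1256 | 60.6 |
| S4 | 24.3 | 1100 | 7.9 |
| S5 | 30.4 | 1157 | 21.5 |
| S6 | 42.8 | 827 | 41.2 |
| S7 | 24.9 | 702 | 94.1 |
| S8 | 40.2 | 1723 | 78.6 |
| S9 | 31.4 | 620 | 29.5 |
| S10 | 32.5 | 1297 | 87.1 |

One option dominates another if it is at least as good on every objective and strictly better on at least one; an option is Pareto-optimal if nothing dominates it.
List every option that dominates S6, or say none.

S9: read latency 31.4≤42.8, cost 620≤827, write latency 29.5≤41.2 — dominates S6.
Others (S1, S2, S3, S4, S5, S7, S8, S10) are each worse than S6 on at least one objective.

S9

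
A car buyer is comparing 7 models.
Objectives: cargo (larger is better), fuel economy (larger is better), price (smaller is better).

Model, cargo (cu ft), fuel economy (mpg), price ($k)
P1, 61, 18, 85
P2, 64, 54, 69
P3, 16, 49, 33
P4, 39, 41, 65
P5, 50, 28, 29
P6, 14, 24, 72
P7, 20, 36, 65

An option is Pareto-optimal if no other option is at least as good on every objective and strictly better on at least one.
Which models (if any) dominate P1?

P2: cargo 64≥61, fuel economy 54≥18, price 69≤85 — dominates P1.
Others (P3, P4, P5, P6, P7) are each worse than P1 on at least one objective.

P2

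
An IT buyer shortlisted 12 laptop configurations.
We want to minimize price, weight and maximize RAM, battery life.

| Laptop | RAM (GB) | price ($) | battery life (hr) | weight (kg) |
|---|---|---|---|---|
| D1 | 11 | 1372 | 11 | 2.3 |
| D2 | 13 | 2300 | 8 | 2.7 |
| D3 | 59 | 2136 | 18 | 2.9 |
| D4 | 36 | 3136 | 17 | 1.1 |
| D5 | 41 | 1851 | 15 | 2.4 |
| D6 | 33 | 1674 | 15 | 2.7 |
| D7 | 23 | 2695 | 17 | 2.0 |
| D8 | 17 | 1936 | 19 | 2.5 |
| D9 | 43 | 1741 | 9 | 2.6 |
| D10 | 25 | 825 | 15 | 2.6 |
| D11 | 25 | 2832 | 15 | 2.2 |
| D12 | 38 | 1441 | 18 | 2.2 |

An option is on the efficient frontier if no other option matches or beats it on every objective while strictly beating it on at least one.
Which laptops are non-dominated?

D1: not dominated.
D2: dominated by D5 (RAM 41≥13, price 1851≤2300, battery life 15≥8, weight 2.4≤2.7).
D3: not dominated (best RAM).
D4: not dominated (best weight).
D5: not dominated.
D6: dominated by D12 (RAM 38≥33, price 1441≤1674, battery life 18≥15, weight 2.2≤2.7).
D7: not dominated.
D8: not dominated (best battery life).
D9: not dominated.
D10: not dominated (best price).
D11: dominated by D12 (RAM 38≥25, price 1441≤2832, battery life 18≥15, weight 2.2≤2.2).
D12: not dominated.

D1, D3, D4, D5, D7, D8, D9, D10, D12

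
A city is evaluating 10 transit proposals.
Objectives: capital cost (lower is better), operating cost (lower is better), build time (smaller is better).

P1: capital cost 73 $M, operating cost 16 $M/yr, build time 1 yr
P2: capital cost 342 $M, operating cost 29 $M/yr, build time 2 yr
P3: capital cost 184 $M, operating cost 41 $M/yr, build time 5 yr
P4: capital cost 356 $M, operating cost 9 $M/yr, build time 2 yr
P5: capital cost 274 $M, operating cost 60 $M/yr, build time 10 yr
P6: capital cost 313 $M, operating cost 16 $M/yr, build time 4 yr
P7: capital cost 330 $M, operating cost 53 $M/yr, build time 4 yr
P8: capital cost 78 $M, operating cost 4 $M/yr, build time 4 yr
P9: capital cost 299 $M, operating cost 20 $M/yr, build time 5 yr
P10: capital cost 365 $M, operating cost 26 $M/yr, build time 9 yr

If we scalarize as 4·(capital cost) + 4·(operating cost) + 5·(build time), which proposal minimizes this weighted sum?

P8

P1: 4·73 + 4·16 + 5·1 = 361
P2: 4·342 + 4·29 + 5·2 = 1494
P3: 4·184 + 4·41 + 5·5 = 925
P4: 4·356 + 4·9 + 5·2 = 1470
P5: 4·274 + 4·60 + 5·10 = 1386
P6: 4·313 + 4·16 + 5·4 = 1336
P7: 4·330 + 4·53 + 5·4 = 1552
P8: 4·78 + 4·4 + 5·4 = 348
P9: 4·299 + 4·20 + 5·5 = 1301
P10: 4·365 + 4·26 + 5·9 = 1609
Lowest: P8 at 348.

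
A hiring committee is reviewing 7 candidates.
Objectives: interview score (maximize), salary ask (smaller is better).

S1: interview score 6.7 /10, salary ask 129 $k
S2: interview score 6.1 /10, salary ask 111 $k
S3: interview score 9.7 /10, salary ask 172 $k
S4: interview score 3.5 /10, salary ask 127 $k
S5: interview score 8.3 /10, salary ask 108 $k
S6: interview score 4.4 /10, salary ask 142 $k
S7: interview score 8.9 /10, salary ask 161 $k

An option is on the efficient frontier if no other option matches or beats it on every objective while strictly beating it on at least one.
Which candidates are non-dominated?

S1: dominated by S5 (interview score 8.3≥6.7, salary ask 108≤129).
S2: dominated by S5 (interview score 8.3≥6.1, salary ask 108≤111).
S3: not dominated (best interview score).
S4: dominated by S2 (interview score 6.1≥3.5, salary ask 111≤127).
S5: not dominated (best salary ask).
S6: dominated by S1 (interview score 6.7≥4.4, salary ask 129≤142).
S7: not dominated.

S3, S5, S7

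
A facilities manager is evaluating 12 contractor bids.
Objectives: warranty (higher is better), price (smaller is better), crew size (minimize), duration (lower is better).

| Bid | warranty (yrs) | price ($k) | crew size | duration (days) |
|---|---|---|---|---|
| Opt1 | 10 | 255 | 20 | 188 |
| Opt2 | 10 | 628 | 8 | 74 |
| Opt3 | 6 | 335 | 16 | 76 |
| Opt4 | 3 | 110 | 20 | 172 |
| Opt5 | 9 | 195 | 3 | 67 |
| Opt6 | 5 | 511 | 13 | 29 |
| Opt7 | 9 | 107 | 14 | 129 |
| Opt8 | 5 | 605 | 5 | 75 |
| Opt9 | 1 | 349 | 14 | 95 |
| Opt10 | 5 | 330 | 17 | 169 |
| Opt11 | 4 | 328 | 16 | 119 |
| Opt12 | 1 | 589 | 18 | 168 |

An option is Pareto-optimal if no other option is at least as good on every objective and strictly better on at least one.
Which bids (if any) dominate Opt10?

Opt5: warranty 9≥5, price 195≤330, crew size 3≤17, duration 67≤169 — dominates Opt10.
Opt7: warranty 9≥5, price 107≤330, crew size 14≤17, duration 129≤169 — dominates Opt10.
Others (Opt1, Opt2, Opt3, Opt4, Opt6, Opt8, Opt9, Opt11, Opt12) are each worse than Opt10 on at least one objective.

Opt5, Opt7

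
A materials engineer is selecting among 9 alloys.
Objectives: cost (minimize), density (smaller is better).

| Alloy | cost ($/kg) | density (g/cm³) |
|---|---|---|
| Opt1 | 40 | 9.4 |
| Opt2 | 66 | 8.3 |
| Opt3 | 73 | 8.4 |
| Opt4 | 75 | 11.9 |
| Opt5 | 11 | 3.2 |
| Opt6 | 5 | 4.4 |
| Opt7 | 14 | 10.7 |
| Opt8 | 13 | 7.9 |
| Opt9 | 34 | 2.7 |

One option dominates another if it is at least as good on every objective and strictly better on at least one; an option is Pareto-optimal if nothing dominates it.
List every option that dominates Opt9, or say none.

none

Opt1: worse on cost (40 vs 34).
Opt2: worse on cost (66 vs 34).
Opt3: worse on cost (73 vs 34).
Opt4: worse on cost (75 vs 34).
Opt5: worse on density (3.2 vs 2.7).
Opt6: worse on density (4.4 vs 2.7).
Opt7: worse on density (10.7 vs 2.7).
Opt8: worse on density (7.9 vs 2.7).
No option dominates Opt9.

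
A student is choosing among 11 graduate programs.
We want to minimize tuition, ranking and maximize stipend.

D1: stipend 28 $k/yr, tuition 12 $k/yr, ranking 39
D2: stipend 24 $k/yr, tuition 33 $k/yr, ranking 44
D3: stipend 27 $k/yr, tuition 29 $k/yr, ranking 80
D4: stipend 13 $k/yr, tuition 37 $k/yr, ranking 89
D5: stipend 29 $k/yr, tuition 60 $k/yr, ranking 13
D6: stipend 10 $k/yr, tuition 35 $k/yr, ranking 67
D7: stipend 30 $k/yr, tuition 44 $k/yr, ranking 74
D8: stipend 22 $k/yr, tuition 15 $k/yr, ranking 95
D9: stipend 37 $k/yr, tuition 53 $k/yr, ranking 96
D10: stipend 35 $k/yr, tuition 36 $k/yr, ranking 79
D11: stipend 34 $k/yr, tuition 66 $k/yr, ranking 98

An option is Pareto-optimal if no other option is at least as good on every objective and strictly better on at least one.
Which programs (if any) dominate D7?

D1: worse on stipend (28 vs 30).
D2: worse on stipend (24 vs 30).
D3: worse on stipend (27 vs 30).
D4: worse on stipend (13 vs 30).
D5: worse on stipend (29 vs 30).
D6: worse on stipend (10 vs 30).
D8: worse on stipend (22 vs 30).
D9: worse on tuition (53 vs 44).
D10: worse on ranking (79 vs 74).
D11: worse on tuition (66 vs 44).
No option dominates D7.

none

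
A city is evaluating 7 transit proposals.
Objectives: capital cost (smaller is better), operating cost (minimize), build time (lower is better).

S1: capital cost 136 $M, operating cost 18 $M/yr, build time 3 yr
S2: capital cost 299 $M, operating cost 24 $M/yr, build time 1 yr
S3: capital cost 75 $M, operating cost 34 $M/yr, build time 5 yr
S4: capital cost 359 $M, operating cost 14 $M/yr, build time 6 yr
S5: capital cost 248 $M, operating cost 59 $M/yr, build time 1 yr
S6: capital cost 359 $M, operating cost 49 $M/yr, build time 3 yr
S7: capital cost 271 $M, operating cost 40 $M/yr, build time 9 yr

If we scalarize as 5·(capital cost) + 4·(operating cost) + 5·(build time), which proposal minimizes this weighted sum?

S1: 5·136 + 4·18 + 5·3 = 767
S2: 5·299 + 4·24 + 5·1 = 1596
S3: 5·75 + 4·34 + 5·5 = 536
S4: 5·359 + 4·14 + 5·6 = 1881
S5: 5·248 + 4·59 + 5·1 = 1481
S6: 5·359 + 4·49 + 5·3 = 2006
S7: 5·271 + 4·40 + 5·9 = 1560
Lowest: S3 at 536.

S3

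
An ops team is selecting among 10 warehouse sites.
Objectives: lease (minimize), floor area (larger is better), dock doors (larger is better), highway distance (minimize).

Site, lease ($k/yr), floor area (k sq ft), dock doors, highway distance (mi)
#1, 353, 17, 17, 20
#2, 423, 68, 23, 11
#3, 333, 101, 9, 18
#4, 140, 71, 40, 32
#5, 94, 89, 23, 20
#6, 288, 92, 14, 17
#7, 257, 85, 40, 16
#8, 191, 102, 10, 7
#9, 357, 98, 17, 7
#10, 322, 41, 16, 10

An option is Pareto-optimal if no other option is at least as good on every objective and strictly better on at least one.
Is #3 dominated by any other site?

Yes

#8 vs #3: lease 191≤333, floor area 102≥101, dock doors 10≥9, highway distance 7≤18 — #8 is at least as good on every objective and strictly better on at least one, so #8 dominates #3.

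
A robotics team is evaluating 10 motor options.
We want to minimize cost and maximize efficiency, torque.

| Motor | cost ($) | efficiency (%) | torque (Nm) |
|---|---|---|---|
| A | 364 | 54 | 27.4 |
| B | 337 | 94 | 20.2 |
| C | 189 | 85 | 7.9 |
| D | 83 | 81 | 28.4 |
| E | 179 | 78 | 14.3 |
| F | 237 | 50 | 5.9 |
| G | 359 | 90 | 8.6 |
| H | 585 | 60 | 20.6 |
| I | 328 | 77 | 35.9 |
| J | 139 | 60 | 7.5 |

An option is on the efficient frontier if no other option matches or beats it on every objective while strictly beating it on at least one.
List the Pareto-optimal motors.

A: dominated by D (cost 83≤364, efficiency 81≥54, torque 28.4≥27.4).
B: not dominated (best efficiency).
C: not dominated.
D: not dominated (best cost).
E: dominated by D (cost 83≤179, efficiency 81≥78, torque 28.4≥14.3).
F: dominated by C (cost 189≤237, efficiency 85≥50, torque 7.9≥5.9).
G: dominated by B (cost 337≤359, efficiency 94≥90, torque 20.2≥8.6).
H: dominated by D (cost 83≤585, efficiency 81≥60, torque 28.4≥20.6).
I: not dominated (best torque).
J: dominated by D (cost 83≤139, efficiency 81≥60, torque 28.4≥7.5).

B, C, D, I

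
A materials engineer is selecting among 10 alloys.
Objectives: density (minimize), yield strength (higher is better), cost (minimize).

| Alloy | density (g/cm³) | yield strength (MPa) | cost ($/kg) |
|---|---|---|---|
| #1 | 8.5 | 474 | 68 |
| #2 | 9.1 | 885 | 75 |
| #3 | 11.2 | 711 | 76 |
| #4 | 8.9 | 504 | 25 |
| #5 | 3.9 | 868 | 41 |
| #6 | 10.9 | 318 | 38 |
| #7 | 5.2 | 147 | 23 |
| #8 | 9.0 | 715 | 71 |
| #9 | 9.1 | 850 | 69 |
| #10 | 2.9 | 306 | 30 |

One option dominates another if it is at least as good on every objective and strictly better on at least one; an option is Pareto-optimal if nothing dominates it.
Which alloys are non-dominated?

#1: dominated by #5 (density 3.9≤8.5, yield strength 868≥474, cost 41≤68).
#2: not dominated (best yield strength).
#3: dominated by #2 (density 9.1≤11.2, yield strength 885≥711, cost 75≤76).
#4: not dominated.
#5: not dominated.
#6: dominated by #4 (density 8.9≤10.9, yield strength 504≥318, cost 25≤38).
#7: not dominated (best cost).
#8: dominated by #5 (density 3.9≤9.0, yield strength 868≥715, cost 41≤71).
#9: dominated by #5 (density 3.9≤9.1, yield strength 868≥850, cost 41≤69).
#10: not dominated (best density).

#2, #4, #5, #7, #10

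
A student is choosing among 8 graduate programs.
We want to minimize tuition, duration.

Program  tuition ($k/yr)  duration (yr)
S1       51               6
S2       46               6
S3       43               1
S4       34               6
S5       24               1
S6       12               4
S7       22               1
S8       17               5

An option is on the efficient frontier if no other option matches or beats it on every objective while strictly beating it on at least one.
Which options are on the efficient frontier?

S1: dominated by S2 (tuition 46≤51, duration 6≤6).
S2: dominated by S3 (tuition 43≤46, duration 1≤6).
S3: dominated by S5 (tuition 24≤43, duration 1≤1).
S4: dominated by S5 (tuition 24≤34, duration 1≤6).
S5: dominated by S7 (tuition 22≤24, duration 1≤1).
S6: not dominated (best tuition).
S7: not dominated.
S8: dominated by S6 (tuition 12≤17, duration 4≤5).

S6, S7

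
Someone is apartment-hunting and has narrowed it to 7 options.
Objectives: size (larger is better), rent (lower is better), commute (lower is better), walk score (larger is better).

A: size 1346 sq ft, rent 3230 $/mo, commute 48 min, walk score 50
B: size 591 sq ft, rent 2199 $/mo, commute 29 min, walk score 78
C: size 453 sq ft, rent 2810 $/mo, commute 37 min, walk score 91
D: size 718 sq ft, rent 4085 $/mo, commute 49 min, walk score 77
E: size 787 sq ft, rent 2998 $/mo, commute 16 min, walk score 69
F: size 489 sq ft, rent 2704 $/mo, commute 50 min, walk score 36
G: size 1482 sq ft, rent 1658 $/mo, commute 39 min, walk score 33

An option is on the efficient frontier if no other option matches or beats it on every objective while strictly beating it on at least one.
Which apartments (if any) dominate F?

B: size 591≥489, rent 2199≤2704, commute 29≤50, walk score 78≥36 — dominates F.
Others (A, C, D, E, G) are each worse than F on at least one objective.

B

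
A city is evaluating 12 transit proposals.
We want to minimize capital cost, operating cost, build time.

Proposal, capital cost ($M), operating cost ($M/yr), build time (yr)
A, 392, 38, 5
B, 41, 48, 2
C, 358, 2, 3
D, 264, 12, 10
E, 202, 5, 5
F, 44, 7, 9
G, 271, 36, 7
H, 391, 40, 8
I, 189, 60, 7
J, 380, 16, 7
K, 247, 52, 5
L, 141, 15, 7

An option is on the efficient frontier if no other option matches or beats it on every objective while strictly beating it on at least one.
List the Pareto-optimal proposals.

A: dominated by C (capital cost 358≤392, operating cost 2≤38, build time 3≤5).
B: not dominated (best capital cost).
C: not dominated (best operating cost).
D: dominated by E (capital cost 202≤264, operating cost 5≤12, build time 5≤10).
E: not dominated.
F: not dominated.
G: dominated by E (capital cost 202≤271, operating cost 5≤36, build time 5≤7).
H: dominated by C (capital cost 358≤391, operating cost 2≤40, build time 3≤8).
I: dominated by B (capital cost 41≤189, operating cost 48≤60, build time 2≤7).
J: dominated by C (capital cost 358≤380, operating cost 2≤16, build time 3≤7).
K: dominated by B (capital cost 41≤247, operating cost 48≤52, build time 2≤5).
L: not dominated.

B, C, E, F, L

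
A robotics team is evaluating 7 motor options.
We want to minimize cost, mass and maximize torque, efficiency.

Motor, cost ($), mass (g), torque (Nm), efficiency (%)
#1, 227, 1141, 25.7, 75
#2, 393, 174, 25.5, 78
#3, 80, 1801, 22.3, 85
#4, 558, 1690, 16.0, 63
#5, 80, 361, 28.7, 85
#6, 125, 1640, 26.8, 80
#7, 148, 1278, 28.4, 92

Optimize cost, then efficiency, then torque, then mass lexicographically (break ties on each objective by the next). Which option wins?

First minimize cost: best is 80, kept {#3, #5}.
Then maximize efficiency: best is 85, kept {#3, #5}.
Then maximize torque: best is 28.7, kept {#5}.

#5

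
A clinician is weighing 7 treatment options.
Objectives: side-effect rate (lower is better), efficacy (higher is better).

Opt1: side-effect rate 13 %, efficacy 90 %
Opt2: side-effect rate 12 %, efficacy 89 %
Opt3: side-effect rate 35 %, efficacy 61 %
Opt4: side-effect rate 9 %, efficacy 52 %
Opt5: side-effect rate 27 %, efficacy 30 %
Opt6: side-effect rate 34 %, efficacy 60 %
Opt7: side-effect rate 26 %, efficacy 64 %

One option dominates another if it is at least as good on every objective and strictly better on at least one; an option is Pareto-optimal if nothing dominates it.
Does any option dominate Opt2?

No

Opt1: worse on side-effect rate (13 vs 12).
Opt3: worse on side-effect rate (35 vs 12).
Opt4: worse on efficacy (52 vs 89).
Opt5: worse on side-effect rate (27 vs 12).
Opt6: worse on side-effect rate (34 vs 12).
Opt7: worse on side-effect rate (26 vs 12).
No option is at least as good as Opt2 on every objective and strictly better on one.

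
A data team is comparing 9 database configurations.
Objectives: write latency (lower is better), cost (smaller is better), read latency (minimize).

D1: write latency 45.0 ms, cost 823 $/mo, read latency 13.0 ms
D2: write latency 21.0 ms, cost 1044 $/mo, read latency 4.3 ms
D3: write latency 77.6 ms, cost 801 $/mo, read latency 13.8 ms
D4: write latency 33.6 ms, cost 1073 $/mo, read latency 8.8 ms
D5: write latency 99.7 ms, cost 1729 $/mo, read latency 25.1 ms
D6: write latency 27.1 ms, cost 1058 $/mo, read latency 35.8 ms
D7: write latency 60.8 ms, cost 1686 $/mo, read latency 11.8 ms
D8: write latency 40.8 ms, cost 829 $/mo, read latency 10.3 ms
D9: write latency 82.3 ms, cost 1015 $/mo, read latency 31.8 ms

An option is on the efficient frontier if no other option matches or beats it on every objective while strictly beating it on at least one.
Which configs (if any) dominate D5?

D1: write latency 45.0≤99.7, cost 823≤1729, read latency 13.0≤25.1 — dominates D5.
D2: write latency 21.0≤99.7, cost 1044≤1729, read latency 4.3≤25.1 — dominates D5.
D3: write latency 77.6≤99.7, cost 801≤1729, read latency 13.8≤25.1 — dominates D5.
D4: write latency 33.6≤99.7, cost 1073≤1729, read latency 8.8≤25.1 — dominates D5.
D7: write latency 60.8≤99.7, cost 1686≤1729, read latency 11.8≤25.1 — dominates D5.
D8: write latency 40.8≤99.7, cost 829≤1729, read latency 10.3≤25.1 — dominates D5.
Others (D6, D9) are each worse than D5 on at least one objective.

D1, D2, D3, D4, D7, D8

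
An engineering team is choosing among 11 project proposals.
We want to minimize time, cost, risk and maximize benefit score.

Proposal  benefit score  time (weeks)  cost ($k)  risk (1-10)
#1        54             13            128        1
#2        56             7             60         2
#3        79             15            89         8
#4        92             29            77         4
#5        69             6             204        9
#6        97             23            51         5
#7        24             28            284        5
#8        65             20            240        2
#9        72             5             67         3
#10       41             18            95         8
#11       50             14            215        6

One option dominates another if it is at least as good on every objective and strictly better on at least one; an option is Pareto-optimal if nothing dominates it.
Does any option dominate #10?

#2 vs #10: benefit score 56≥41, time 7≤18, cost 60≤95, risk 2≤8 — #2 is at least as good on every objective and strictly better on at least one, so #2 dominates #10.

Yes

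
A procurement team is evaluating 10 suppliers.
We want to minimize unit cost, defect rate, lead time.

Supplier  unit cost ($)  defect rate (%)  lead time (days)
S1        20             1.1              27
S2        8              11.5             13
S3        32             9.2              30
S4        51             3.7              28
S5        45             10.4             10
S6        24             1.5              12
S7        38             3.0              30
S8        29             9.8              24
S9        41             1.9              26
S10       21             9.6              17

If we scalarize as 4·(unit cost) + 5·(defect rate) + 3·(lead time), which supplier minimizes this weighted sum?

S2

S1: 4·20 + 5·1.1 + 3·27 = 166.5
S2: 4·8 + 5·11.5 + 3·13 = 128.5
S3: 4·32 + 5·9.2 + 3·30 = 264.0
S4: 4·51 + 5·3.7 + 3·28 = 306.5
S5: 4·45 + 5·10.4 + 3·10 = 262.0
S6: 4·24 + 5·1.5 + 3·12 = 139.5
S7: 4·38 + 5·3.0 + 3·30 = 257.0
S8: 4·29 + 5·9.8 + 3·24 = 237.0
S9: 4·41 + 5·1.9 + 3·26 = 251.5
S10: 4·21 + 5·9.6 + 3·17 = 183.0
Lowest: S2 at 128.5.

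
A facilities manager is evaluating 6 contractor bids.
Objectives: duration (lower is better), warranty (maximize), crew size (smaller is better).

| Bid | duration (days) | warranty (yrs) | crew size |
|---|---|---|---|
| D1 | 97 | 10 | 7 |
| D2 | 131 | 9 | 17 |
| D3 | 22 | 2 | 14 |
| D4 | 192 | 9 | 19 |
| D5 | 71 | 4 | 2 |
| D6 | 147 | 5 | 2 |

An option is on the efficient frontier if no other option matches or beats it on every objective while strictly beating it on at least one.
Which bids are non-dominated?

D1: not dominated (best warranty).
D2: dominated by D1 (duration 97≤131, warranty 10≥9, crew size 7≤17).
D3: not dominated (best duration).
D4: dominated by D1 (duration 97≤192, warranty 10≥9, crew size 7≤19).
D5: not dominated.
D6: not dominated.

D1, D3, D5, D6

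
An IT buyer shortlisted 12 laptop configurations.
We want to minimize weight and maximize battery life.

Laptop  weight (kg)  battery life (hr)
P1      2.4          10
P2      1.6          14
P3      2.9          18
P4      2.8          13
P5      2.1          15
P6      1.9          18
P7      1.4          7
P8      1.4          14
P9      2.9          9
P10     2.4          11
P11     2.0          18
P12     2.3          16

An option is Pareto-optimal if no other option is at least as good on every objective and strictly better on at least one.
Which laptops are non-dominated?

P6, P8

P1: dominated by P2 (weight 1.6≤2.4, battery life 14≥10).
P2: dominated by P8 (weight 1.4≤1.6, battery life 14≥14).
P3: dominated by P6 (weight 1.9≤2.9, battery life 18≥18).
P4: dominated by P2 (weight 1.6≤2.8, battery life 14≥13).
P5: dominated by P6 (weight 1.9≤2.1, battery life 18≥15).
P6: not dominated.
P7: dominated by P8 (weight 1.4≤1.4, battery life 14≥7).
P8: not dominated.
P9: dominated by P1 (weight 2.4≤2.9, battery life 10≥9).
P10: dominated by P2 (weight 1.6≤2.4, battery life 14≥11).
P11: dominated by P6 (weight 1.9≤2.0, battery life 18≥18).
P12: dominated by P6 (weight 1.9≤2.3, battery life 18≥16).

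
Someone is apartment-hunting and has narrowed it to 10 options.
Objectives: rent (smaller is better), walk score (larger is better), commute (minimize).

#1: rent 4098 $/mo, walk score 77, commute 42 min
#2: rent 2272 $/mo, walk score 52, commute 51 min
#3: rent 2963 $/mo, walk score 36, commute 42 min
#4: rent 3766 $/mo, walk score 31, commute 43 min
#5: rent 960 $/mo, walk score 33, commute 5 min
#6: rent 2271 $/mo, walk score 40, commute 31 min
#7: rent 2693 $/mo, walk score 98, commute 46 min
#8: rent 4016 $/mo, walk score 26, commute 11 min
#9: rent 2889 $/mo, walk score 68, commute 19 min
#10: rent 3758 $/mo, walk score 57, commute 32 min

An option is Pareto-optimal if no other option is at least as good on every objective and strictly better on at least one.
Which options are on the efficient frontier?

#1, #2, #5, #6, #7, #9

#1: not dominated.
#2: not dominated.
#3: dominated by #6 (rent 2271≤2963, walk score 40≥36, commute 31≤42).
#4: dominated by #3 (rent 2963≤3766, walk score 36≥31, commute 42≤43).
#5: not dominated (best rent).
#6: not dominated.
#7: not dominated (best walk score).
#8: dominated by #5 (rent 960≤4016, walk score 33≥26, commute 5≤11).
#9: not dominated.
#10: dominated by #9 (rent 2889≤3758, walk score 68≥57, commute 19≤32).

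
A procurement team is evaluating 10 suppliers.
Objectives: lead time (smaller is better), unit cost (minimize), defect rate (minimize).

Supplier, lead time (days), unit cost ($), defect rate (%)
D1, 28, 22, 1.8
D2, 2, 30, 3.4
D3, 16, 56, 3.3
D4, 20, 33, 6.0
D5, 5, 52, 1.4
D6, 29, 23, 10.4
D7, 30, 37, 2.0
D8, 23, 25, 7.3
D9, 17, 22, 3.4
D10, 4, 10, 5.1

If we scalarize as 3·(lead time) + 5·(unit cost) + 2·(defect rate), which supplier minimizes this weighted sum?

D1: 3·28 + 5·22 + 2·1.8 = 197.6
D2: 3·2 + 5·30 + 2·3.4 = 162.8
D3: 3·16 + 5·56 + 2·3.3 = 334.6
D4: 3·20 + 5·33 + 2·6.0 = 237.0
D5: 3·5 + 5·52 + 2·1.4 = 277.8
D6: 3·29 + 5·23 + 2·10.4 = 222.8
D7: 3·30 + 5·37 + 2·2.0 = 279.0
D8: 3·23 + 5·25 + 2·7.3 = 208.6
D9: 3·17 + 5·22 + 2·3.4 = 167.8
D10: 3·4 + 5·10 + 2·5.1 = 72.2
Lowest: D10 at 72.2.

D10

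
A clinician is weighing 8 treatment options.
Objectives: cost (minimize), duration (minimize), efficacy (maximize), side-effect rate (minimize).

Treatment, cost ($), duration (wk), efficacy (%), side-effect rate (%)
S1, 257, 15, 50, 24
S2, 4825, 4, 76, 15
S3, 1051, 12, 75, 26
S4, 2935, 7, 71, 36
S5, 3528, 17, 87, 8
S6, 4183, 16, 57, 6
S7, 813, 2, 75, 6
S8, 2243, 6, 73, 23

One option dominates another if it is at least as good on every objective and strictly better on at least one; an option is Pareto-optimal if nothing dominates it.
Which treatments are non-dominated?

S1: not dominated (best cost).
S2: not dominated.
S3: dominated by S7 (cost 813≤1051, duration 2≤12, efficacy 75≥75, side-effect rate 6≤26).
S4: dominated by S7 (cost 813≤2935, duration 2≤7, efficacy 75≥71, side-effect rate 6≤36).
S5: not dominated (best efficacy).
S6: dominated by S7 (cost 813≤4183, duration 2≤16, efficacy 75≥57, side-effect rate 6≤6).
S7: not dominated (best duration).
S8: dominated by S7 (cost 813≤2243, duration 2≤6, efficacy 75≥73, side-effect rate 6≤23).

S1, S2, S5, S7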